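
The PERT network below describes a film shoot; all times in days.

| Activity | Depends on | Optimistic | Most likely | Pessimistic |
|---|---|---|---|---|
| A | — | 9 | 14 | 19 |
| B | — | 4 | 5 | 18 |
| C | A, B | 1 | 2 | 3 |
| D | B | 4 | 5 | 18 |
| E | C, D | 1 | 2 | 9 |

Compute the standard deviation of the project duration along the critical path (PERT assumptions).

2.16 days

te_A = (9 + 4·14 + 19)/6 = 84/6 = 14; σ²_A = ((19−9)/6)² = 2.778
te_B = (4 + 4·5 + 18)/6 = 42/6 = 7; σ²_B = ((18−4)/6)² = 5.444
te_C = (1 + 4·2 + 3)/6 = 12/6 = 2; σ²_C = ((3−1)/6)² = 0.111
te_D = (4 + 4·5 + 18)/6 = 42/6 = 7; σ²_D = ((18−4)/6)² = 5.444
te_E = (1 + 4·2 + 9)/6 = 18/6 = 3; σ²_E = ((9−1)/6)² = 1.778

Forward pass:
ES_A = 0; EF_A = 14
ES_B = 0; EF_B = 7
ES_C = max(EF_A=14, EF_B=7) = 14; EF_C = 14+2 = 16
ES_D = 7; EF_D = 7+7 = 14
ES_E = max(EF_C=16, EF_D=14) = 16; EF_E = 16+3 = 19
Expected project duration μ = 19 days. Critical path: A → C → E.

Variance along critical path = 2.778 + 0.111 + 1.778 = 4.667
σ = √4.667 = 2.160 days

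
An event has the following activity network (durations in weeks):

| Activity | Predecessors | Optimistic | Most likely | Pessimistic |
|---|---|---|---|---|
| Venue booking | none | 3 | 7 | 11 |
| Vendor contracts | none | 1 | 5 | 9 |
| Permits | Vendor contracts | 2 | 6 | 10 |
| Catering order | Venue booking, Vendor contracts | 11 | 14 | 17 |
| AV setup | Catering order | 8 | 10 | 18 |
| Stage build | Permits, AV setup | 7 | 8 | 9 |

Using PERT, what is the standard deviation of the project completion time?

te_Venue booking = (3 + 4·7 + 11)/6 = 42/6 = 7; σ²_Venue booking = ((11−3)/6)² = 1.778
te_Vendor contracts = (1 + 4·5 + 9)/6 = 30/6 = 5; σ²_Vendor contracts = ((9−1)/6)² = 1.778
te_Permits = (2 + 4·6 + 10)/6 = 36/6 = 6; σ²_Permits = ((10−2)/6)² = 1.778
te_Catering order = (11 + 4·14 + 17)/6 = 84/6 = 14; σ²_Catering order = ((17−11)/6)² = 1.000
te_AV setup = (8 + 4·10 + 18)/6 = 66/6 = 11; σ²_AV setup = ((18−8)/6)² = 2.778
te_Stage build = (7 + 4·8 + 9)/6 = 48/6 = 8; σ²_Stage build = ((9−7)/6)² = 0.111

Forward pass:
ES_Venue booking = 0; EF_Venue booking = 7
ES_Vendor contracts = 0; EF_Vendor contracts = 5
ES_Permits = 5; EF_Permits = 5+6 = 11
ES_Catering order = max(EF_Venue booking=7, EF_Vendor contracts=5) = 7; EF_Catering order = 7+14 = 21
ES_AV setup = 21; EF_AV setup = 21+11 = 32
ES_Stage build = max(EF_Permits=11, EF_AV setup=32) = 32; EF_Stage build = 32+8 = 40
Expected project duration μ = 40 weeks. Critical path: Venue booking → Catering order → AV setup → Stage build.

Variance along critical path = 1.778 + 1.000 + 2.778 + 0.111 = 5.667
σ = √5.667 = 2.380 weeks

2.38 weeks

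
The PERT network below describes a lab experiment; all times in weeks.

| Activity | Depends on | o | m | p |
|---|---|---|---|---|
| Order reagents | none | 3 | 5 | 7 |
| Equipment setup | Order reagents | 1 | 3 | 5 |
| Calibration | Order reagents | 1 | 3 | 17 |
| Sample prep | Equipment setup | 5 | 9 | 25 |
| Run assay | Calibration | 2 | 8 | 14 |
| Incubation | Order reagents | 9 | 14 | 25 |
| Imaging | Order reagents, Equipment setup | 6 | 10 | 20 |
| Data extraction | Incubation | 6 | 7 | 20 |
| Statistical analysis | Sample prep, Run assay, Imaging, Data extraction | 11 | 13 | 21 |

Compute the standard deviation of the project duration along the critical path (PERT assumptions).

3.97 weeks

te_Order reagents = (3 + 4·5 + 7)/6 = 30/6 = 5; σ²_Order reagents = ((7−3)/6)² = 0.444
te_Equipment setup = (1 + 4·3 + 5)/6 = 18/6 = 3; σ²_Equipment setup = ((5−1)/6)² = 0.444
te_Calibration = (1 + 4·3 + 17)/6 = 30/6 = 5; σ²_Calibration = ((17−1)/6)² = 7.111
te_Sample prep = (5 + 4·9 + 25)/6 = 66/6 = 11; σ²_Sample prep = ((25−5)/6)² = 11.111
te_Run assay = (2 + 4·8 + 14)/6 = 48/6 = 8; σ²_Run assay = ((14−2)/6)² = 4.000
te_Incubation = (9 + 4·14 + 25)/6 = 90/6 = 15; σ²_Incubation = ((25−9)/6)² = 7.111
te_Imaging = (6 + 4·10 + 20)/6 = 66/6 = 11; σ²_Imaging = ((20−6)/6)² = 5.444
te_Data extraction = (6 + 4·7 + 20)/6 = 54/6 = 9; σ²_Data extraction = ((20−6)/6)² = 5.444
te_Statistical analysis = (11 + 4·13 + 21)/6 = 84/6 = 14; σ²_Statistical analysis = ((21−11)/6)² = 2.778

Forward pass:
ES_Order reagents = 0; EF_Order reagents = 5
ES_Equipment setup = 5; EF_Equipment setup = 5+3 = 8
ES_Calibration = 5; EF_Calibration = 5+5 = 10
ES_Sample prep = 8; EF_Sample prep = 8+11 = 19
ES_Run assay = 10; EF_Run assay = 10+8 = 18
ES_Incubation = 5; EF_Incubation = 5+15 = 20
ES_Imaging = max(EF_Order reagents=5, EF_Equipment setup=8) = 8; EF_Imaging = 8+11 = 19
ES_Data extraction = 20; EF_Data extraction = 20+9 = 29
ES_Statistical analysis = max(EF_Sample prep=19, EF_Run assay=18, EF_Imaging=19, EF_Data extraction=29) = 29; EF_Statistical analysis = 29+14 = 43
Expected project duration μ = 43 weeks. Critical path: Order reagents → Incubation → Data extraction → Statistical analysis.

Variance along critical path = 0.444 + 7.111 + 5.444 + 2.778 = 15.778
σ = √15.778 = 3.972 weeks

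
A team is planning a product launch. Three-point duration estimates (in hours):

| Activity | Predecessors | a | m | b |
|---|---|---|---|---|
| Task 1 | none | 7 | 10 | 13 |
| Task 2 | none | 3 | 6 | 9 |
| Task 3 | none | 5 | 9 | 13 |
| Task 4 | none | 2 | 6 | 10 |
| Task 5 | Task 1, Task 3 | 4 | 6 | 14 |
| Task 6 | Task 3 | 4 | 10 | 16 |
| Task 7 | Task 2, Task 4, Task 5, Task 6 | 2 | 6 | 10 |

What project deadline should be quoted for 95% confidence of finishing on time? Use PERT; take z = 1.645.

29.5 hours

te_Task 1 = (7 + 4·10 + 13)/6 = 60/6 = 10; σ²_Task 1 = ((13−7)/6)² = 1.000
te_Task 2 = (3 + 4·6 + 9)/6 = 36/6 = 6; σ²_Task 2 = ((9−3)/6)² = 1.000
te_Task 3 = (5 + 4·9 + 13)/6 = 54/6 = 9; σ²_Task 3 = ((13−5)/6)² = 1.778
te_Task 4 = (2 + 4·6 + 10)/6 = 36/6 = 6; σ²_Task 4 = ((10−2)/6)² = 1.778
te_Task 5 = (4 + 4·6 + 14)/6 = 42/6 = 7; σ²_Task 5 = ((14−4)/6)² = 2.778
te_Task 6 = (4 + 4·10 + 16)/6 = 60/6 = 10; σ²_Task 6 = ((16−4)/6)² = 4.000
te_Task 7 = (2 + 4·6 + 10)/6 = 36/6 = 6; σ²_Task 7 = ((10−2)/6)² = 1.778

Forward pass:
ES_Task 1 = 0; EF_Task 1 = 10
ES_Task 2 = 0; EF_Task 2 = 6
ES_Task 3 = 0; EF_Task 3 = 9
ES_Task 4 = 0; EF_Task 4 = 6
ES_Task 5 = max(EF_Task 1=10, EF_Task 3=9) = 10; EF_Task 5 = 10+7 = 17
ES_Task 6 = 9; EF_Task 6 = 9+10 = 19
ES_Task 7 = max(EF_Task 2=6, EF_Task 4=6, EF_Task 5=17, EF_Task 6=19) = 19; EF_Task 7 = 19+6 = 25
Expected project duration μ = 25 hours. Critical path: Task 3 → Task 6 → Task 7.

Variance along critical path = 1.778 + 4.000 + 1.778 = 7.556; σ = 2.749 hours.
D = μ + z·σ = 25 + 1.645·2.749 = 29.5 hours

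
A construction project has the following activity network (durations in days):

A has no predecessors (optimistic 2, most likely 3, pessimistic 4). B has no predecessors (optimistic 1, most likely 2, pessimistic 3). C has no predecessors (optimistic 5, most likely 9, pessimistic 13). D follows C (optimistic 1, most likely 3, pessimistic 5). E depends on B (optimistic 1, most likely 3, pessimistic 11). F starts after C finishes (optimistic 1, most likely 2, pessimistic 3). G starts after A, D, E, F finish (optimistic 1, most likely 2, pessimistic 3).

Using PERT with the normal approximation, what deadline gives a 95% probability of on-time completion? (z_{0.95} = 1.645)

16.5 days

te_A = (2 + 4·3 + 4)/6 = 18/6 = 3; σ²_A = ((4−2)/6)² = 0.111
te_B = (1 + 4·2 + 3)/6 = 12/6 = 2; σ²_B = ((3−1)/6)² = 0.111
te_C = (5 + 4·9 + 13)/6 = 54/6 = 9; σ²_C = ((13−5)/6)² = 1.778
te_D = (1 + 4·3 + 5)/6 = 18/6 = 3; σ²_D = ((5−1)/6)² = 0.444
te_E = (1 + 4·3 + 11)/6 = 24/6 = 4; σ²_E = ((11−1)/6)² = 2.778
te_F = (1 + 4·2 + 3)/6 = 12/6 = 2; σ²_F = ((3−1)/6)² = 0.111
te_G = (1 + 4·2 + 3)/6 = 12/6 = 2; σ²_G = ((3−1)/6)² = 0.111

Forward pass:
ES_A = 0; EF_A = 3
ES_B = 0; EF_B = 2
ES_C = 0; EF_C = 9
ES_D = 9; EF_D = 9+3 = 12
ES_E = 2; EF_E = 2+4 = 6
ES_F = 9; EF_F = 9+2 = 11
ES_G = max(EF_A=3, EF_D=12, EF_E=6, EF_F=11) = 12; EF_G = 12+2 = 14
Expected project duration μ = 14 days. Critical path: C → D → G.

Variance along critical path = 1.778 + 0.444 + 0.111 = 2.333; σ = 1.528 days.
D = μ + z·σ = 14 + 1.645·1.528 = 16.5 days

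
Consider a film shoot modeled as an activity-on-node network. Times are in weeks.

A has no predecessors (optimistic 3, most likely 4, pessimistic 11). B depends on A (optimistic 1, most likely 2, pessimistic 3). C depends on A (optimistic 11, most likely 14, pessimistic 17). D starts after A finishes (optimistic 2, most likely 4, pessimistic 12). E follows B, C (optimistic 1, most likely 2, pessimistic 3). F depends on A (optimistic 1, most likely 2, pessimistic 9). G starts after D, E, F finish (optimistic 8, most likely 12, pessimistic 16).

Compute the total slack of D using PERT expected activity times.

11 weeks

te_A = (3 + 4·4 + 11)/6 = 30/6 = 5
te_B = (1 + 4·2 + 3)/6 = 12/6 = 2
te_C = (11 + 4·14 + 17)/6 = 84/6 = 14
te_D = (2 + 4·4 + 12)/6 = 30/6 = 5
te_E = (1 + 4·2 + 3)/6 = 12/6 = 2
te_F = (1 + 4·2 + 9)/6 = 18/6 = 3
te_G = (8 + 4·12 + 16)/6 = 72/6 = 12

Forward pass:
ES_A = 0; EF_A = 5
ES_B = 5; EF_B = 5+2 = 7
ES_C = 5; EF_C = 5+14 = 19
ES_D = 5; EF_D = 5+5 = 10
ES_E = max(EF_B=7, EF_C=19) = 19; EF_E = 19+2 = 21
ES_F = 5; EF_F = 5+3 = 8
ES_G = max(EF_D=10, EF_E=21, EF_F=8) = 21; EF_G = 21+12 = 33
Expected project duration μ = 33 weeks. Critical path: A → C → E → G.

Backward pass:
LF_G = 33; LS_G = 33−12 = 21
LF_F = LS_G = 21; LS_F = 21−3 = 18
LF_E = LS_G = 21; LS_E = 21−2 = 19
LF_D = LS_G = 21; LS_D = 21−5 = 16
LF_C = LS_E = 19; LS_C = 19−14 = 5
LF_B = LS_E = 19; LS_B = 19−2 = 17
LF_A = min(LS_B=17, LS_C=5, LS_D=16, LS_F=18) = 5; LS_A = 5−5 = 0
Slack_D = LS_D − ES_D = 16 − 5 = 11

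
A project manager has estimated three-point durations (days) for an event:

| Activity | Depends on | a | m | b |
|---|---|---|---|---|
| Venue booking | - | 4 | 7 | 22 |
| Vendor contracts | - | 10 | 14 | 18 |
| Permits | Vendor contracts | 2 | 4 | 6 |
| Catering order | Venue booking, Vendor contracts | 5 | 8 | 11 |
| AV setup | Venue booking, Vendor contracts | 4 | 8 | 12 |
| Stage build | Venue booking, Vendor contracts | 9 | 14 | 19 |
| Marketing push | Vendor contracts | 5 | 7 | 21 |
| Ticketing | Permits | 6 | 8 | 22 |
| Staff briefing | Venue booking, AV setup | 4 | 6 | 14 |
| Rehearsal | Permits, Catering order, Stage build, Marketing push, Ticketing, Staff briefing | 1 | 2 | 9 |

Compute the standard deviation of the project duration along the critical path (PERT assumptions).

2.85 days

te_Venue booking = (4 + 4·7 + 22)/6 = 54/6 = 9; σ²_Venue booking = ((22−4)/6)² = 9.000
te_Vendor contracts = (10 + 4·14 + 18)/6 = 84/6 = 14; σ²_Vendor contracts = ((18−10)/6)² = 1.778
te_Permits = (2 + 4·4 + 6)/6 = 24/6 = 4; σ²_Permits = ((6−2)/6)² = 0.444
te_Catering order = (5 + 4·8 + 11)/6 = 48/6 = 8; σ²_Catering order = ((11−5)/6)² = 1.000
te_AV setup = (4 + 4·8 + 12)/6 = 48/6 = 8; σ²_AV setup = ((12−4)/6)² = 1.778
te_Stage build = (9 + 4·14 + 19)/6 = 84/6 = 14; σ²_Stage build = ((19−9)/6)² = 2.778
te_Marketing push = (5 + 4·7 + 21)/6 = 54/6 = 9; σ²_Marketing push = ((21−5)/6)² = 7.111
te_Ticketing = (6 + 4·8 + 22)/6 = 60/6 = 10; σ²_Ticketing = ((22−6)/6)² = 7.111
te_Staff briefing = (4 + 4·6 + 14)/6 = 42/6 = 7; σ²_Staff briefing = ((14−4)/6)² = 2.778
te_Rehearsal = (1 + 4·2 + 9)/6 = 18/6 = 3; σ²_Rehearsal = ((9−1)/6)² = 1.778

Forward pass:
ES_Venue booking = 0; EF_Venue booking = 9
ES_Vendor contracts = 0; EF_Vendor contracts = 14
ES_Permits = 14; EF_Permits = 14+4 = 18
ES_Catering order = max(EF_Venue booking=9, EF_Vendor contracts=14) = 14; EF_Catering order = 14+8 = 22
ES_AV setup = max(EF_Venue booking=9, EF_Vendor contracts=14) = 14; EF_AV setup = 14+8 = 22
ES_Stage build = max(EF_Venue booking=9, EF_Vendor contracts=14) = 14; EF_Stage build = 14+14 = 28
ES_Marketing push = 14; EF_Marketing push = 14+9 = 23
ES_Ticketing = 18; EF_Ticketing = 18+10 = 28
ES_Staff briefing = max(EF_Venue booking=9, EF_AV setup=22) = 22; EF_Staff briefing = 22+7 = 29
ES_Rehearsal = max(EF_Permits=18, EF_Catering order=22, EF_Stage build=28, EF_Marketing push=23, EF_Ticketing=28, EF_Staff briefing=29) = 29; EF_Rehearsal = 29+3 = 32
Expected project duration μ = 32 days. Critical path: Vendor contracts → AV setup → Staff briefing → Rehearsal.

Variance along critical path = 1.778 + 1.778 + 2.778 + 1.778 = 8.111
σ = √8.111 = 2.848 days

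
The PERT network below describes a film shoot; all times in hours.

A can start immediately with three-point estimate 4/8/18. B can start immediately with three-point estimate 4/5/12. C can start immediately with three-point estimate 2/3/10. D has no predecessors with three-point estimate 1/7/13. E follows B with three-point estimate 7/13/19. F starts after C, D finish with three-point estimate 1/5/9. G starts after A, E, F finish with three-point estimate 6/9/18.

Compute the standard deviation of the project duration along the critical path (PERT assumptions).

3.13 hours

te_A = (4 + 4·8 + 18)/6 = 54/6 = 9; σ²_A = ((18−4)/6)² = 5.444
te_B = (4 + 4·5 + 12)/6 = 36/6 = 6; σ²_B = ((12−4)/6)² = 1.778
te_C = (2 + 4·3 + 10)/6 = 24/6 = 4; σ²_C = ((10−2)/6)² = 1.778
te_D = (1 + 4·7 + 13)/6 = 42/6 = 7; σ²_D = ((13−1)/6)² = 4.000
te_E = (7 + 4·13 + 19)/6 = 78/6 = 13; σ²_E = ((19−7)/6)² = 4.000
te_F = (1 + 4·5 + 9)/6 = 30/6 = 5; σ²_F = ((9−1)/6)² = 1.778
te_G = (6 + 4·9 + 18)/6 = 60/6 = 10; σ²_G = ((18−6)/6)² = 4.000

Forward pass:
ES_A = 0; EF_A = 9
ES_B = 0; EF_B = 6
ES_C = 0; EF_C = 4
ES_D = 0; EF_D = 7
ES_E = 6; EF_E = 6+13 = 19
ES_F = max(EF_C=4, EF_D=7) = 7; EF_F = 7+5 = 12
ES_G = max(EF_A=9, EF_E=19, EF_F=12) = 19; EF_G = 19+10 = 29
Expected project duration μ = 29 hours. Critical path: B → E → G.

Variance along critical path = 1.778 + 4.000 + 4.000 = 9.778
σ = √9.778 = 3.127 hours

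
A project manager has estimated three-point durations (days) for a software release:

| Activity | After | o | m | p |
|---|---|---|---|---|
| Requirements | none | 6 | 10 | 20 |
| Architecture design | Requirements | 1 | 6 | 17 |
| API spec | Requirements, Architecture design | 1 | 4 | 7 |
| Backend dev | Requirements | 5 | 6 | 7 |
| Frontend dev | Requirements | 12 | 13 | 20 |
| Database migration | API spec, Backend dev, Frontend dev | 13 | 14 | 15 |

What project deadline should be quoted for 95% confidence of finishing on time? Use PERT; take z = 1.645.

te_Requirements = (6 + 4·10 + 20)/6 = 66/6 = 11; σ²_Requirements = ((20−6)/6)² = 5.444
te_Architecture design = (1 + 4·6 + 17)/6 = 42/6 = 7; σ²_Architecture design = ((17−1)/6)² = 7.111
te_API spec = (1 + 4·4 + 7)/6 = 24/6 = 4; σ²_API spec = ((7−1)/6)² = 1.000
te_Backend dev = (5 + 4·6 + 7)/6 = 36/6 = 6; σ²_Backend dev = ((7−5)/6)² = 0.111
te_Frontend dev = (12 + 4·13 + 20)/6 = 84/6 = 14; σ²_Frontend dev = ((20−12)/6)² = 1.778
te_Database migration = (13 + 4·14 + 15)/6 = 84/6 = 14; σ²_Database migration = ((15−13)/6)² = 0.111

Forward pass:
ES_Requirements = 0; EF_Requirements = 11
ES_Architecture design = 11; EF_Architecture design = 11+7 = 18
ES_API spec = max(EF_Requirements=11, EF_Architecture design=18) = 18; EF_API spec = 18+4 = 22
ES_Backend dev = 11; EF_Backend dev = 11+6 = 17
ES_Frontend dev = 11; EF_Frontend dev = 11+14 = 25
ES_Database migration = max(EF_API spec=22, EF_Backend dev=17, EF_Frontend dev=25) = 25; EF_Database migration = 25+14 = 39
Expected project duration μ = 39 days. Critical path: Requirements → Frontend dev → Database migration.

Variance along critical path = 5.444 + 1.778 + 0.111 = 7.333; σ = 2.708 days.
D = μ + z·σ = 39 + 1.645·2.708 = 43.5 days

43.5 days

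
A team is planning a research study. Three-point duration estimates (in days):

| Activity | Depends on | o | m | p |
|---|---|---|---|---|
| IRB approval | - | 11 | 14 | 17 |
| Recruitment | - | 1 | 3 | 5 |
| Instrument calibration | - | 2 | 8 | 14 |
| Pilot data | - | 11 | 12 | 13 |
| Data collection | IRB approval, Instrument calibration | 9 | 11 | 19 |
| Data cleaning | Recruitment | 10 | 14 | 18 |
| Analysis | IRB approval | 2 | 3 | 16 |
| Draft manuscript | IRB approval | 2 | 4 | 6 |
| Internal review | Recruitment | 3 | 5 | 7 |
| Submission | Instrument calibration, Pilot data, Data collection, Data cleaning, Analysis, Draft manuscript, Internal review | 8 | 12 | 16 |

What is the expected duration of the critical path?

38 days

te_IRB approval = (11 + 4·14 + 17)/6 = 84/6 = 14
te_Recruitment = (1 + 4·3 + 5)/6 = 18/6 = 3
te_Instrument calibration = (2 + 4·8 + 14)/6 = 48/6 = 8
te_Pilot data = (11 + 4·12 + 13)/6 = 72/6 = 12
te_Data collection = (9 + 4·11 + 19)/6 = 72/6 = 12
te_Data cleaning = (10 + 4·14 + 18)/6 = 84/6 = 14
te_Analysis = (2 + 4·3 + 16)/6 = 30/6 = 5
te_Draft manuscript = (2 + 4·4 + 6)/6 = 24/6 = 4
te_Internal review = (3 + 4·5 + 7)/6 = 30/6 = 5
te_Submission = (8 + 4·12 + 16)/6 = 72/6 = 12

Forward pass:
ES_IRB approval = 0; EF_IRB approval = 14
ES_Recruitment = 0; EF_Recruitment = 3
ES_Instrument calibration = 0; EF_Instrument calibration = 8
ES_Pilot data = 0; EF_Pilot data = 12
ES_Data collection = max(EF_IRB approval=14, EF_Instrument calibration=8) = 14; EF_Data collection = 14+12 = 26
ES_Data cleaning = 3; EF_Data cleaning = 3+14 = 17
ES_Analysis = 14; EF_Analysis = 14+5 = 19
ES_Draft manuscript = 14; EF_Draft manuscript = 14+4 = 18
ES_Internal review = 3; EF_Internal review = 3+5 = 8
ES_Submission = max(EF_Instrument calibration=8, EF_Pilot data=12, EF_Data collection=26, EF_Data cleaning=17, EF_Analysis=19, EF_Draft manuscript=18, EF_Internal review=8) = 26; EF_Submission = 26+12 = 38
Expected project duration μ = 38 days. Critical path: IRB approval → Data collection → Submission.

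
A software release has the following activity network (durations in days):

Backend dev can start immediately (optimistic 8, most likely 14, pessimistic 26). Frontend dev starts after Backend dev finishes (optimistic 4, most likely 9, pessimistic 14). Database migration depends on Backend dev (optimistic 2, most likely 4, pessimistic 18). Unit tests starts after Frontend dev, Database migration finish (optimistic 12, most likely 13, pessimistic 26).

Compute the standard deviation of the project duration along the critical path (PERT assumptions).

te_Backend dev = (8 + 4·14 + 26)/6 = 90/6 = 15; σ²_Backend dev = ((26−8)/6)² = 9.000
te_Frontend dev = (4 + 4·9 + 14)/6 = 54/6 = 9; σ²_Frontend dev = ((14−4)/6)² = 2.778
te_Database migration = (2 + 4·4 + 18)/6 = 36/6 = 6; σ²_Database migration = ((18−2)/6)² = 7.111
te_Unit tests = (12 + 4·13 + 26)/6 = 90/6 = 15; σ²_Unit tests = ((26−12)/6)² = 5.444

Forward pass:
ES_Backend dev = 0; EF_Backend dev = 15
ES_Frontend dev = 15; EF_Frontend dev = 15+9 = 24
ES_Database migration = 15; EF_Database migration = 15+6 = 21
ES_Unit tests = max(EF_Frontend dev=24, EF_Database migration=21) = 24; EF_Unit tests = 24+15 = 39
Expected project duration μ = 39 days. Critical path: Backend dev → Frontend dev → Unit tests.

Variance along critical path = 9.000 + 2.778 + 5.444 = 17.222
σ = √17.222 = 4.150 days

4.15 days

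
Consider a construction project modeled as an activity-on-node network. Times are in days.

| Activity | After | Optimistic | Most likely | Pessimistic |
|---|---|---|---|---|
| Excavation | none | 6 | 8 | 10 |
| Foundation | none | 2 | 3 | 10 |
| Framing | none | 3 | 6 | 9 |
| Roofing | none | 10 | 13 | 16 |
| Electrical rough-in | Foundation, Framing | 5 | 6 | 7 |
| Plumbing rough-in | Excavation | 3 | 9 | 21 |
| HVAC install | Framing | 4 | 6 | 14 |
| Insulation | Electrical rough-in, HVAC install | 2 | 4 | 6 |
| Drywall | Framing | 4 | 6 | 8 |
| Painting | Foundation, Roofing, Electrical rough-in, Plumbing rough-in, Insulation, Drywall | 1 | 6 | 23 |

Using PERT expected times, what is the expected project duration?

te_Excavation = (6 + 4·8 + 10)/6 = 48/6 = 8
te_Foundation = (2 + 4·3 + 10)/6 = 24/6 = 4
te_Framing = (3 + 4·6 + 9)/6 = 36/6 = 6
te_Roofing = (10 + 4·13 + 16)/6 = 78/6 = 13
te_Electrical rough-in = (5 + 4·6 + 7)/6 = 36/6 = 6
te_Plumbing rough-in = (3 + 4·9 + 21)/6 = 60/6 = 10
te_HVAC install = (4 + 4·6 + 14)/6 = 42/6 = 7
te_Insulation = (2 + 4·4 + 6)/6 = 24/6 = 4
te_Drywall = (4 + 4·6 + 8)/6 = 36/6 = 6
te_Painting = (1 + 4·6 + 23)/6 = 48/6 = 8

Forward pass:
ES_Excavation = 0; EF_Excavation = 8
ES_Foundation = 0; EF_Foundation = 4
ES_Framing = 0; EF_Framing = 6
ES_Roofing = 0; EF_Roofing = 13
ES_Electrical rough-in = max(EF_Foundation=4, EF_Framing=6) = 6; EF_Electrical rough-in = 6+6 = 12
ES_Plumbing rough-in = 8; EF_Plumbing rough-in = 8+10 = 18
ES_HVAC install = 6; EF_HVAC install = 6+7 = 13
ES_Insulation = max(EF_Electrical rough-in=12, EF_HVAC install=13) = 13; EF_Insulation = 13+4 = 17
ES_Drywall = 6; EF_Drywall = 6+6 = 12
ES_Painting = max(EF_Foundation=4, EF_Roofing=13, EF_Electrical rough-in=12, EF_Plumbing rough-in=18, EF_Insulation=17, EF_Drywall=12) = 18; EF_Painting = 18+8 = 26
Expected project duration μ = 26 days. Critical path: Excavation → Plumbing rough-in → Painting.

26 days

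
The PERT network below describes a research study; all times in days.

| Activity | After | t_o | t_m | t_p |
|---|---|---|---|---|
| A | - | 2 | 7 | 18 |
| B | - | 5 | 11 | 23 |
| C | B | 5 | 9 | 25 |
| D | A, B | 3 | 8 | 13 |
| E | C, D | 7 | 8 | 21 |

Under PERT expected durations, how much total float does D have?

te_A = (2 + 4·7 + 18)/6 = 48/6 = 8
te_B = (5 + 4·11 + 23)/6 = 72/6 = 12
te_C = (5 + 4·9 + 25)/6 = 66/6 = 11
te_D = (3 + 4·8 + 13)/6 = 48/6 = 8
te_E = (7 + 4·8 + 21)/6 = 60/6 = 10

Forward pass:
ES_A = 0; EF_A = 8
ES_B = 0; EF_B = 12
ES_C = 12; EF_C = 12+11 = 23
ES_D = max(EF_A=8, EF_B=12) = 12; EF_D = 12+8 = 20
ES_E = max(EF_C=23, EF_D=20) = 23; EF_E = 23+10 = 33
Expected project duration μ = 33 days. Critical path: B → C → E.

Backward pass:
LF_E = 33; LS_E = 33−10 = 23
LF_D = LS_E = 23; LS_D = 23−8 = 15
LF_C = LS_E = 23; LS_C = 23−11 = 12
LF_B = min(LS_C=12, LS_D=15) = 12; LS_B = 12−12 = 0
LF_A = LS_D = 15; LS_A = 15−8 = 7
Slack_D = LS_D − ES_D = 15 − 12 = 3

3 days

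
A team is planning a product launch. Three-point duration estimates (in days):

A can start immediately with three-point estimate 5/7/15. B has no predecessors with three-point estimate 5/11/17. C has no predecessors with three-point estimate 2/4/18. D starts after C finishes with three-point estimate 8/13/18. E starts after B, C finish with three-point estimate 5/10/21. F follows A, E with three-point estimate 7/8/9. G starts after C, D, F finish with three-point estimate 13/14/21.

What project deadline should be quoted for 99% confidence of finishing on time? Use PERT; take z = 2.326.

53.4 days

te_A = (5 + 4·7 + 15)/6 = 48/6 = 8; σ²_A = ((15−5)/6)² = 2.778
te_B = (5 + 4·11 + 17)/6 = 66/6 = 11; σ²_B = ((17−5)/6)² = 4.000
te_C = (2 + 4·4 + 18)/6 = 36/6 = 6; σ²_C = ((18−2)/6)² = 7.111
te_D = (8 + 4·13 + 18)/6 = 78/6 = 13; σ²_D = ((18−8)/6)² = 2.778
te_E = (5 + 4·10 + 21)/6 = 66/6 = 11; σ²_E = ((21−5)/6)² = 7.111
te_F = (7 + 4·8 + 9)/6 = 48/6 = 8; σ²_F = ((9−7)/6)² = 0.111
te_G = (13 + 4·14 + 21)/6 = 90/6 = 15; σ²_G = ((21−13)/6)² = 1.778

Forward pass:
ES_A = 0; EF_A = 8
ES_B = 0; EF_B = 11
ES_C = 0; EF_C = 6
ES_D = 6; EF_D = 6+13 = 19
ES_E = max(EF_B=11, EF_C=6) = 11; EF_E = 11+11 = 22
ES_F = max(EF_A=8, EF_E=22) = 22; EF_F = 22+8 = 30
ES_G = max(EF_C=6, EF_D=19, EF_F=30) = 30; EF_G = 30+15 = 45
Expected project duration μ = 45 days. Critical path: B → E → F → G.

Variance along critical path = 4.000 + 7.111 + 0.111 + 1.778 = 13.000; σ = 3.606 days.
D = μ + z·σ = 45 + 2.326·3.606 = 53.4 days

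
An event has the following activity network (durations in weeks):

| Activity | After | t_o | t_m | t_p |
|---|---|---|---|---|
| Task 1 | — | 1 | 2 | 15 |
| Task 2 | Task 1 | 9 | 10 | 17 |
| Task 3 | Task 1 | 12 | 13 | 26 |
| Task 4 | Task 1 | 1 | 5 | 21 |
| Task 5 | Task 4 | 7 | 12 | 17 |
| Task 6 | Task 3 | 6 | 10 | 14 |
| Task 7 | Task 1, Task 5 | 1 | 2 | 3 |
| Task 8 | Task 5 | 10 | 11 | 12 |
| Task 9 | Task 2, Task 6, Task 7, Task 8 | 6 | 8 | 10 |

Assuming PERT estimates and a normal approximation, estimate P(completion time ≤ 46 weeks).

te_Task 1 = (1 + 4·2 + 15)/6 = 24/6 = 4; σ²_Task 1 = ((15−1)/6)² = 5.444
te_Task 2 = (9 + 4·10 + 17)/6 = 66/6 = 11; σ²_Task 2 = ((17−9)/6)² = 1.778
te_Task 3 = (12 + 4·13 + 26)/6 = 90/6 = 15; σ²_Task 3 = ((26−12)/6)² = 5.444
te_Task 4 = (1 + 4·5 + 21)/6 = 42/6 = 7; σ²_Task 4 = ((21−1)/6)² = 11.111
te_Task 5 = (7 + 4·12 + 17)/6 = 72/6 = 12; σ²_Task 5 = ((17−7)/6)² = 2.778
te_Task 6 = (6 + 4·10 + 14)/6 = 60/6 = 10; σ²_Task 6 = ((14−6)/6)² = 1.778
te_Task 7 = (1 + 4·2 + 3)/6 = 12/6 = 2; σ²_Task 7 = ((3−1)/6)² = 0.111
te_Task 8 = (10 + 4·11 + 12)/6 = 66/6 = 11; σ²_Task 8 = ((12−10)/6)² = 0.111
te_Task 9 = (6 + 4·8 + 10)/6 = 48/6 = 8; σ²_Task 9 = ((10−6)/6)² = 0.444

Forward pass:
ES_Task 1 = 0; EF_Task 1 = 4
ES_Task 2 = 4; EF_Task 2 = 4+11 = 15
ES_Task 3 = 4; EF_Task 3 = 4+15 = 19
ES_Task 4 = 4; EF_Task 4 = 4+7 = 11
ES_Task 5 = 11; EF_Task 5 = 11+12 = 23
ES_Task 6 = 19; EF_Task 6 = 19+10 = 29
ES_Task 7 = max(EF_Task 1=4, EF_Task 5=23) = 23; EF_Task 7 = 23+2 = 25
ES_Task 8 = 23; EF_Task 8 = 23+11 = 34
ES_Task 9 = max(EF_Task 2=15, EF_Task 6=29, EF_Task 7=25, EF_Task 8=34) = 34; EF_Task 9 = 34+8 = 42
Expected project duration μ = 42 weeks. Critical path: Task 1 → Task 4 → Task 5 → Task 8 → Task 9.

Variance along critical path = 5.444 + 11.111 + 2.778 + 0.111 + 0.444 = 19.889; σ = √19.889 = 4.460 weeks.
Z = (46 − 42) / 4.460 = 0.897
P(T ≤ 46) = Φ(0.897) ≈ 0.815

0.815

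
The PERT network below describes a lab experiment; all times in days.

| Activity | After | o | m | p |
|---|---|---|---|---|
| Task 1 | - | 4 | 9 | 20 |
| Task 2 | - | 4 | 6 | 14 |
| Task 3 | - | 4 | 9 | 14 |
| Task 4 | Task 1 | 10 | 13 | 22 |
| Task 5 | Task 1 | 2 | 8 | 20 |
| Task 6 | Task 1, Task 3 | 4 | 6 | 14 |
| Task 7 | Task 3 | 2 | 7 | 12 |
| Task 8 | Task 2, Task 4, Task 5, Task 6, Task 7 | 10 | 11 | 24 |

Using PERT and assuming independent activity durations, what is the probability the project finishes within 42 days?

0.890

te_Task 1 = (4 + 4·9 + 20)/6 = 60/6 = 10; σ²_Task 1 = ((20−4)/6)² = 7.111
te_Task 2 = (4 + 4·6 + 14)/6 = 42/6 = 7; σ²_Task 2 = ((14−4)/6)² = 2.778
te_Task 3 = (4 + 4·9 + 14)/6 = 54/6 = 9; σ²_Task 3 = ((14−4)/6)² = 2.778
te_Task 4 = (10 + 4·13 + 22)/6 = 84/6 = 14; σ²_Task 4 = ((22−10)/6)² = 4.000
te_Task 5 = (2 + 4·8 + 20)/6 = 54/6 = 9; σ²_Task 5 = ((20−2)/6)² = 9.000
te_Task 6 = (4 + 4·6 + 14)/6 = 42/6 = 7; σ²_Task 6 = ((14−4)/6)² = 2.778
te_Task 7 = (2 + 4·7 + 12)/6 = 42/6 = 7; σ²_Task 7 = ((12−2)/6)² = 2.778
te_Task 8 = (10 + 4·11 + 24)/6 = 78/6 = 13; σ²_Task 8 = ((24−10)/6)² = 5.444

Forward pass:
ES_Task 1 = 0; EF_Task 1 = 10
ES_Task 2 = 0; EF_Task 2 = 7
ES_Task 3 = 0; EF_Task 3 = 9
ES_Task 4 = 10; EF_Task 4 = 10+14 = 24
ES_Task 5 = 10; EF_Task 5 = 10+9 = 19
ES_Task 6 = max(EF_Task 1=10, EF_Task 3=9) = 10; EF_Task 6 = 10+7 = 17
ES_Task 7 = 9; EF_Task 7 = 9+7 = 16
ES_Task 8 = max(EF_Task 2=7, EF_Task 4=24, EF_Task 5=19, EF_Task 6=17, EF_Task 7=16) = 24; EF_Task 8 = 24+13 = 37
Expected project duration μ = 37 days. Critical path: Task 1 → Task 4 → Task 8.

Variance along critical path = 7.111 + 4.000 + 5.444 = 16.556; σ = √16.556 = 4.069 days.
Z = (42 − 37) / 4.069 = 1.229
P(T ≤ 42) = Φ(1.229) ≈ 0.890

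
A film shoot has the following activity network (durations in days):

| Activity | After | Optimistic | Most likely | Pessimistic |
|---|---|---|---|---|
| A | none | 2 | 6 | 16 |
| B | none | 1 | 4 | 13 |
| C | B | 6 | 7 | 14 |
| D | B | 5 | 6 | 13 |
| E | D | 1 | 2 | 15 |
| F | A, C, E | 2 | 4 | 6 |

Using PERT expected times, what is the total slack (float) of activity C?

te_A = (2 + 4·6 + 16)/6 = 42/6 = 7
te_B = (1 + 4·4 + 13)/6 = 30/6 = 5
te_C = (6 + 4·7 + 14)/6 = 48/6 = 8
te_D = (5 + 4·6 + 13)/6 = 42/6 = 7
te_E = (1 + 4·2 + 15)/6 = 24/6 = 4
te_F = (2 + 4·4 + 6)/6 = 24/6 = 4

Forward pass:
ES_A = 0; EF_A = 7
ES_B = 0; EF_B = 5
ES_C = 5; EF_C = 5+8 = 13
ES_D = 5; EF_D = 5+7 = 12
ES_E = 12; EF_E = 12+4 = 16
ES_F = max(EF_A=7, EF_C=13, EF_E=16) = 16; EF_F = 16+4 = 20
Expected project duration μ = 20 days. Critical path: B → D → E → F.

Backward pass:
LF_F = 20; LS_F = 20−4 = 16
LF_E = LS_F = 16; LS_E = 16−4 = 12
LF_D = LS_E = 12; LS_D = 12−7 = 5
LF_C = LS_F = 16; LS_C = 16−8 = 8
LF_B = min(LS_C=8, LS_D=5) = 5; LS_B = 5−5 = 0
LF_A = LS_F = 16; LS_A = 16−7 = 9
Slack_C = LS_C − ES_C = 8 − 5 = 3

3 days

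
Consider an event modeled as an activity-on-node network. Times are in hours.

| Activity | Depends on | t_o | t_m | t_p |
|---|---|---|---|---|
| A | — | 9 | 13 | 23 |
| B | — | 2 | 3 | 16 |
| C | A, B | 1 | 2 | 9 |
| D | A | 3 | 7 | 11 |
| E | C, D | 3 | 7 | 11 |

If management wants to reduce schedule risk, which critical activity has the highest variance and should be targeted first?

te_A = (9 + 4·13 + 23)/6 = 84/6 = 14; σ²_A = ((23−9)/6)² = 5.444
te_B = (2 + 4·3 + 16)/6 = 30/6 = 5; σ²_B = ((16−2)/6)² = 5.444
te_C = (1 + 4·2 + 9)/6 = 18/6 = 3; σ²_C = ((9−1)/6)² = 1.778
te_D = (3 + 4·7 + 11)/6 = 42/6 = 7; σ²_D = ((11−3)/6)² = 1.778
te_E = (3 + 4·7 + 11)/6 = 42/6 = 7; σ²_E = ((11−3)/6)² = 1.778

Forward pass:
ES_A = 0; EF_A = 14
ES_B = 0; EF_B = 5
ES_C = max(EF_A=14, EF_B=5) = 14; EF_C = 14+3 = 17
ES_D = 14; EF_D = 14+7 = 21
ES_E = max(EF_C=17, EF_D=21) = 21; EF_E = 21+7 = 28
Expected project duration μ = 28 hours. Critical path: A → D → E.

Variances on critical path: σ²_A=5.444, σ²_D=1.778, σ²_E=1.778.
Largest is σ²_A = 5.444.

A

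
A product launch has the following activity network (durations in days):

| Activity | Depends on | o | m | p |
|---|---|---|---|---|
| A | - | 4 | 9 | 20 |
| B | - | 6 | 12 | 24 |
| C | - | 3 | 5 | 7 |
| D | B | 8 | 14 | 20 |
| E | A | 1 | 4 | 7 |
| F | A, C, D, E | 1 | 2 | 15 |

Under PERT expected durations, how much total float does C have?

22 days

te_A = (4 + 4·9 + 20)/6 = 60/6 = 10
te_B = (6 + 4·12 + 24)/6 = 78/6 = 13
te_C = (3 + 4·5 + 7)/6 = 30/6 = 5
te_D = (8 + 4·14 + 20)/6 = 84/6 = 14
te_E = (1 + 4·4 + 7)/6 = 24/6 = 4
te_F = (1 + 4·2 + 15)/6 = 24/6 = 4

Forward pass:
ES_A = 0; EF_A = 10
ES_B = 0; EF_B = 13
ES_C = 0; EF_C = 5
ES_D = 13; EF_D = 13+14 = 27
ES_E = 10; EF_E = 10+4 = 14
ES_F = max(EF_A=10, EF_C=5, EF_D=27, EF_E=14) = 27; EF_F = 27+4 = 31
Expected project duration μ = 31 days. Critical path: B → D → F.

Backward pass:
LF_F = 31; LS_F = 31−4 = 27
LF_E = LS_F = 27; LS_E = 27−4 = 23
LF_D = LS_F = 27; LS_D = 27−14 = 13
LF_C = LS_F = 27; LS_C = 27−5 = 22
LF_B = LS_D = 13; LS_B = 13−13 = 0
LF_A = min(LS_E=23, LS_F=27) = 23; LS_A = 23−10 = 13
Slack_C = LS_C − ES_C = 22 − 0 = 22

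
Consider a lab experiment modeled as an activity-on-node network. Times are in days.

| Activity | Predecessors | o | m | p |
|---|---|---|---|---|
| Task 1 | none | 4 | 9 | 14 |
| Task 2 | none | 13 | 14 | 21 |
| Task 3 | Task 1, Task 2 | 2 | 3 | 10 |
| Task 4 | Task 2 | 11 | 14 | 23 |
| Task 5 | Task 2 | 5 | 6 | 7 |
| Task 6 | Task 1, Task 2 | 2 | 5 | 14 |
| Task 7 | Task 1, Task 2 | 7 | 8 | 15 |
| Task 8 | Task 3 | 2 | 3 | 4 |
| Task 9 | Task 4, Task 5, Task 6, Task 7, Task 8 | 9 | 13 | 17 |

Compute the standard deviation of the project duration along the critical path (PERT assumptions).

2.75 days

te_Task 1 = (4 + 4·9 + 14)/6 = 54/6 = 9; σ²_Task 1 = ((14−4)/6)² = 2.778
te_Task 2 = (13 + 4·14 + 21)/6 = 90/6 = 15; σ²_Task 2 = ((21−13)/6)² = 1.778
te_Task 3 = (2 + 4·3 + 10)/6 = 24/6 = 4; σ²_Task 3 = ((10−2)/6)² = 1.778
te_Task 4 = (11 + 4·14 + 23)/6 = 90/6 = 15; σ²_Task 4 = ((23−11)/6)² = 4.000
te_Task 5 = (5 + 4·6 + 7)/6 = 36/6 = 6; σ²_Task 5 = ((7−5)/6)² = 0.111
te_Task 6 = (2 + 4·5 + 14)/6 = 36/6 = 6; σ²_Task 6 = ((14−2)/6)² = 4.000
te_Task 7 = (7 + 4·8 + 15)/6 = 54/6 = 9; σ²_Task 7 = ((15−7)/6)² = 1.778
te_Task 8 = (2 + 4·3 + 4)/6 = 18/6 = 3; σ²_Task 8 = ((4−2)/6)² = 0.111
te_Task 9 = (9 + 4·13 + 17)/6 = 78/6 = 13; σ²_Task 9 = ((17−9)/6)² = 1.778

Forward pass:
ES_Task 1 = 0; EF_Task 1 = 9
ES_Task 2 = 0; EF_Task 2 = 15
ES_Task 3 = max(EF_Task 1=9, EF_Task 2=15) = 15; EF_Task 3 = 15+4 = 19
ES_Task 4 = 15; EF_Task 4 = 15+15 = 30
ES_Task 5 = 15; EF_Task 5 = 15+6 = 21
ES_Task 6 = max(EF_Task 1=9, EF_Task 2=15) = 15; EF_Task 6 = 15+6 = 21
ES_Task 7 = max(EF_Task 1=9, EF_Task 2=15) = 15; EF_Task 7 = 15+9 = 24
ES_Task 8 = 19; EF_Task 8 = 19+3 = 22
ES_Task 9 = max(EF_Task 4=30, EF_Task 5=21, EF_Task 6=21, EF_Task 7=24, EF_Task 8=22) = 30; EF_Task 9 = 30+13 = 43
Expected project duration μ = 43 days. Critical path: Task 2 → Task 4 → Task 9.

Variance along critical path = 1.778 + 4.000 + 1.778 = 7.556
σ = √7.556 = 2.749 days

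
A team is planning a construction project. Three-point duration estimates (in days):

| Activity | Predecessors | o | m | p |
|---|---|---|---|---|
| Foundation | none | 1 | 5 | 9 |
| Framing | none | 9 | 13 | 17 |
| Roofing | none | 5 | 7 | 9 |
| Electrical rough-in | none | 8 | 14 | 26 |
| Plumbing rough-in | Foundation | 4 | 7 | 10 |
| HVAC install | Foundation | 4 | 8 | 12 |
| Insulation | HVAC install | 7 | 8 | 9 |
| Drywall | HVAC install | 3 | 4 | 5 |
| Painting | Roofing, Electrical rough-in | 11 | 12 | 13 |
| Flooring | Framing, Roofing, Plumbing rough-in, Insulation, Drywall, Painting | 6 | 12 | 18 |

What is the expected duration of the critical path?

te_Foundation = (1 + 4·5 + 9)/6 = 30/6 = 5
te_Framing = (9 + 4·13 + 17)/6 = 78/6 = 13
te_Roofing = (5 + 4·7 + 9)/6 = 42/6 = 7
te_Electrical rough-in = (8 + 4·14 + 26)/6 = 90/6 = 15
te_Plumbing rough-in = (4 + 4·7 + 10)/6 = 42/6 = 7
te_HVAC install = (4 + 4·8 + 12)/6 = 48/6 = 8
te_Insulation = (7 + 4·8 + 9)/6 = 48/6 = 8
te_Drywall = (3 + 4·4 + 5)/6 = 24/6 = 4
te_Painting = (11 + 4·12 + 13)/6 = 72/6 = 12
te_Flooring = (6 + 4·12 + 18)/6 = 72/6 = 12

Forward pass:
ES_Foundation = 0; EF_Foundation = 5
ES_Framing = 0; EF_Framing = 13
ES_Roofing = 0; EF_Roofing = 7
ES_Electrical rough-in = 0; EF_Electrical rough-in = 15
ES_Plumbing rough-in = 5; EF_Plumbing rough-in = 5+7 = 12
ES_HVAC install = 5; EF_HVAC install = 5+8 = 13
ES_Insulation = 13; EF_Insulation = 13+8 = 21
ES_Drywall = 13; EF_Drywall = 13+4 = 17
ES_Painting = max(EF_Roofing=7, EF_Electrical rough-in=15) = 15; EF_Painting = 15+12 = 27
ES_Flooring = max(EF_Framing=13, EF_Roofing=7, EF_Plumbing rough-in=12, EF_Insulation=21, EF_Drywall=17, EF_Painting=27) = 27; EF_Flooring = 27+12 = 39
Expected project duration μ = 39 days. Critical path: Electrical rough-in → Painting → Flooring.

39 days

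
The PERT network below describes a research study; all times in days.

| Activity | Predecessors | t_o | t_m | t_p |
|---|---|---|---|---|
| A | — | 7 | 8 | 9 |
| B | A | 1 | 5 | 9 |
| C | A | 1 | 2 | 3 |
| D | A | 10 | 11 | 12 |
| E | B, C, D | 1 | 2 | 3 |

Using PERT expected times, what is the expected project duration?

21 days

te_A = (7 + 4·8 + 9)/6 = 48/6 = 8
te_B = (1 + 4·5 + 9)/6 = 30/6 = 5
te_C = (1 + 4·2 + 3)/6 = 12/6 = 2
te_D = (10 + 4·11 + 12)/6 = 66/6 = 11
te_E = (1 + 4·2 + 3)/6 = 12/6 = 2

Forward pass:
ES_A = 0; EF_A = 8
ES_B = 8; EF_B = 8+5 = 13
ES_C = 8; EF_C = 8+2 = 10
ES_D = 8; EF_D = 8+11 = 19
ES_E = max(EF_B=13, EF_C=10, EF_D=19) = 19; EF_E = 19+2 = 21
Expected project duration μ = 21 days. Critical path: A → D → E.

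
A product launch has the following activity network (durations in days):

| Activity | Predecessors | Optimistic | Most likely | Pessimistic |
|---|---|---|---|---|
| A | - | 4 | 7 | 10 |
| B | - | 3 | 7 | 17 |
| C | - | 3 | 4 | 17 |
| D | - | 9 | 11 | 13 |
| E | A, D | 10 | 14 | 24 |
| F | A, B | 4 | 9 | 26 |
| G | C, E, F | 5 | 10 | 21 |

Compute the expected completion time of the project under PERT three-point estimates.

37 days

te_A = (4 + 4·7 + 10)/6 = 42/6 = 7
te_B = (3 + 4·7 + 17)/6 = 48/6 = 8
te_C = (3 + 4·4 + 17)/6 = 36/6 = 6
te_D = (9 + 4·11 + 13)/6 = 66/6 = 11
te_E = (10 + 4·14 + 24)/6 = 90/6 = 15
te_F = (4 + 4·9 + 26)/6 = 66/6 = 11
te_G = (5 + 4·10 + 21)/6 = 66/6 = 11

Forward pass:
ES_A = 0; EF_A = 7
ES_B = 0; EF_B = 8
ES_C = 0; EF_C = 6
ES_D = 0; EF_D = 11
ES_E = max(EF_A=7, EF_D=11) = 11; EF_E = 11+15 = 26
ES_F = max(EF_A=7, EF_B=8) = 8; EF_F = 8+11 = 19
ES_G = max(EF_C=6, EF_E=26, EF_F=19) = 26; EF_G = 26+11 = 37
Expected project duration μ = 37 days. Critical path: D → E → G.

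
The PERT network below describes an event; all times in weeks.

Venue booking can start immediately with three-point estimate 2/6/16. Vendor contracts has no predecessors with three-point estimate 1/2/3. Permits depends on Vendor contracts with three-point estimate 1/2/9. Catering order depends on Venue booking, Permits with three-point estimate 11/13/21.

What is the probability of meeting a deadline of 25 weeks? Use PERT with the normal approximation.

0.918

te_Venue booking = (2 + 4·6 + 16)/6 = 42/6 = 7; σ²_Venue booking = ((16−2)/6)² = 5.444
te_Vendor contracts = (1 + 4·2 + 3)/6 = 12/6 = 2; σ²_Vendor contracts = ((3−1)/6)² = 0.111
te_Permits = (1 + 4·2 + 9)/6 = 18/6 = 3; σ²_Permits = ((9−1)/6)² = 1.778
te_Catering order = (11 + 4·13 + 21)/6 = 84/6 = 14; σ²_Catering order = ((21−11)/6)² = 2.778

Forward pass:
ES_Venue booking = 0; EF_Venue booking = 7
ES_Vendor contracts = 0; EF_Vendor contracts = 2
ES_Permits = 2; EF_Permits = 2+3 = 5
ES_Catering order = max(EF_Venue booking=7, EF_Permits=5) = 7; EF_Catering order = 7+14 = 21
Expected project duration μ = 21 weeks. Critical path: Venue booking → Catering order.

Variance along critical path = 5.444 + 2.778 = 8.222; σ = √8.222 = 2.867 weeks.
Z = (25 − 21) / 2.867 = 1.395
P(T ≤ 25) = Φ(1.395) ≈ 0.918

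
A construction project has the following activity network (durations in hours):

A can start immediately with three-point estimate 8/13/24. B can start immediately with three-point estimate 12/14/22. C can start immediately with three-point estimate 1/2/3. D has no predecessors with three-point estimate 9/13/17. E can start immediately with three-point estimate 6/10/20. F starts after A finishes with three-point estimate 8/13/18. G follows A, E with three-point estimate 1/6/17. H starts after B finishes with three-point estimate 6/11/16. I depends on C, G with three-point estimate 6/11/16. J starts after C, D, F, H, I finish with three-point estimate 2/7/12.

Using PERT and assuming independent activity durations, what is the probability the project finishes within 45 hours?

0.911

te_A = (8 + 4·13 + 24)/6 = 84/6 = 14; σ²_A = ((24−8)/6)² = 7.111
te_B = (12 + 4·14 + 22)/6 = 90/6 = 15; σ²_B = ((22−12)/6)² = 2.778
te_C = (1 + 4·2 + 3)/6 = 12/6 = 2; σ²_C = ((3−1)/6)² = 0.111
te_D = (9 + 4·13 + 17)/6 = 78/6 = 13; σ²_D = ((17−9)/6)² = 1.778
te_E = (6 + 4·10 + 20)/6 = 66/6 = 11; σ²_E = ((20−6)/6)² = 5.444
te_F = (8 + 4·13 + 18)/6 = 78/6 = 13; σ²_F = ((18−8)/6)² = 2.778
te_G = (1 + 4·6 + 17)/6 = 42/6 = 7; σ²_G = ((17−1)/6)² = 7.111
te_H = (6 + 4·11 + 16)/6 = 66/6 = 11; σ²_H = ((16−6)/6)² = 2.778
te_I = (6 + 4·11 + 16)/6 = 66/6 = 11; σ²_I = ((16−6)/6)² = 2.778
te_J = (2 + 4·7 + 12)/6 = 42/6 = 7; σ²_J = ((12−2)/6)² = 2.778

Forward pass:
ES_A = 0; EF_A = 14
ES_B = 0; EF_B = 15
ES_C = 0; EF_C = 2
ES_D = 0; EF_D = 13
ES_E = 0; EF_E = 11
ES_F = 14; EF_F = 14+13 = 27
ES_G = max(EF_A=14, EF_E=11) = 14; EF_G = 14+7 = 21
ES_H = 15; EF_H = 15+11 = 26
ES_I = max(EF_C=2, EF_G=21) = 21; EF_I = 21+11 = 32
ES_J = max(EF_C=2, EF_D=13, EF_F=27, EF_H=26, EF_I=32) = 32; EF_J = 32+7 = 39
Expected project duration μ = 39 hours. Critical path: A → G → I → J.

Variance along critical path = 7.111 + 7.111 + 2.778 + 2.778 = 19.778; σ = √19.778 = 4.447 hours.
Z = (45 − 39) / 4.447 = 1.349
P(T ≤ 45) = Φ(1.349) ≈ 0.911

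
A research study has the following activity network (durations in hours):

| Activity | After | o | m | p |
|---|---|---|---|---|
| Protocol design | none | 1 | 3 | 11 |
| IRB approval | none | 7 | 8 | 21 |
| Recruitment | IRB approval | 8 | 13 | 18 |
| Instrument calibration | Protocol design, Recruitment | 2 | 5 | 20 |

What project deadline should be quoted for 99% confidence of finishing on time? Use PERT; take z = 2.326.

te_Protocol design = (1 + 4·3 + 11)/6 = 24/6 = 4; σ²_Protocol design = ((11−1)/6)² = 2.778
te_IRB approval = (7 + 4·8 + 21)/6 = 60/6 = 10; σ²_IRB approval = ((21−7)/6)² = 5.444
te_Recruitment = (8 + 4·13 + 18)/6 = 78/6 = 13; σ²_Recruitment = ((18−8)/6)² = 2.778
te_Instrument calibration = (2 + 4·5 + 20)/6 = 42/6 = 7; σ²_Instrument calibration = ((20−2)/6)² = 9.000

Forward pass:
ES_Protocol design = 0; EF_Protocol design = 4
ES_IRB approval = 0; EF_IRB approval = 10
ES_Recruitment = 10; EF_Recruitment = 10+13 = 23
ES_Instrument calibration = max(EF_Protocol design=4, EF_Recruitment=23) = 23; EF_Instrument calibration = 23+7 = 30
Expected project duration μ = 30 hours. Critical path: IRB approval → Recruitment → Instrument calibration.

Variance along critical path = 5.444 + 2.778 + 9.000 = 17.222; σ = 4.150 hours.
D = μ + z·σ = 30 + 2.326·4.150 = 39.7 hours

39.7 hours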